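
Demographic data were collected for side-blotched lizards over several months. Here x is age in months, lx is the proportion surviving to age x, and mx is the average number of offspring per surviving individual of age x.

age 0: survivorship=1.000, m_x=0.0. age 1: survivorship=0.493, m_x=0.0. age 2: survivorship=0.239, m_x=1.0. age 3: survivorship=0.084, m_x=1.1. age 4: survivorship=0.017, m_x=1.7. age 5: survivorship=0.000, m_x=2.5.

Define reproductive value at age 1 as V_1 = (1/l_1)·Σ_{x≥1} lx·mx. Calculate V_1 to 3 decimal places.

lx·mx for x ≥ 1: 0, 0.239, 0.0924, 0.0289, 0 → sum = 0.3603
V_1 = 0.3603 / l_1 = 0.3603 / 0.493 = 0.730832… → 0.731

0.731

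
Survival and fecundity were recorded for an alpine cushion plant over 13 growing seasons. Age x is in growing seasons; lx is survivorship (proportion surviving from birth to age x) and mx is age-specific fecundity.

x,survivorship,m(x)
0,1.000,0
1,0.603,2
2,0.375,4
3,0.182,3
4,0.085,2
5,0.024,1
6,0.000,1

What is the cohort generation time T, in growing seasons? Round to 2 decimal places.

1.93

lx·mx: 0, 1.206, 1.5, 0.546, 0.17, 0.024, 0 → R0 = 3.446
x·lx·mx: 0, 1.206, 3, 1.638, 0.68, 0.12, 0 → Σ = 6.644
T = 6.644 / 3.446 = 1.928033… → 1.93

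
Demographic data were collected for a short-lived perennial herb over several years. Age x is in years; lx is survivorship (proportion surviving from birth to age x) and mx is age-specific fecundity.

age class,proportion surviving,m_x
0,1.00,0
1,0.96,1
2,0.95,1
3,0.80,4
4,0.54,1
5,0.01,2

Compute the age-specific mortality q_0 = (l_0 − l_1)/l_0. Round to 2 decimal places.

0.04

q_0 = (l_0 − l_1) / l_0 = (1 − 0.96) / 1
     = 0.04 / 1 = 0.04 → 0.04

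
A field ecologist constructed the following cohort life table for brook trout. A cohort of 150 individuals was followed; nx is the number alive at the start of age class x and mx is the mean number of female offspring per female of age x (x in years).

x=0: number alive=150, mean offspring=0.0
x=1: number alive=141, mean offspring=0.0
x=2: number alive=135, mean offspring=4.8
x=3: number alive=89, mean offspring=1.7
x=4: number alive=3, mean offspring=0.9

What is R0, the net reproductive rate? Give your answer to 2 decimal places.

lx = nx/n0 = nx/150: 1, 0.94, 0.9, 0.59333…, 0.02
lx·mx by age: 0, 0, 4.32, 1.008667…, 0.018
R0 = Σ lx·mx = 5.346667… → 5.35

5.35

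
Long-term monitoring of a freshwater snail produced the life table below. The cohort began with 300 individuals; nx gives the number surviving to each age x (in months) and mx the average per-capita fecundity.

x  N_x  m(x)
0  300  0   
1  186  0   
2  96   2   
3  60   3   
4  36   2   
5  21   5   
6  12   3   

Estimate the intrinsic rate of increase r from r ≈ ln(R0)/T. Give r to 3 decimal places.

lx = nx/n0 = nx/300: 1, 0.62, 0.32, 0.2, 0.12, 0.07, 0.04
R0 = Σ lx·mx = 0 + 0 + 0.64 + 0.6 + 0.24 + 0.35 + 0.12 = 1.95
Σ x·lx·mx = 6.51; T = 6.51/1.95 = 3.33846…
r ≈ ln(R0)/T = ln(1.95)/3.33846… = 0.20004… → 0.200

0.200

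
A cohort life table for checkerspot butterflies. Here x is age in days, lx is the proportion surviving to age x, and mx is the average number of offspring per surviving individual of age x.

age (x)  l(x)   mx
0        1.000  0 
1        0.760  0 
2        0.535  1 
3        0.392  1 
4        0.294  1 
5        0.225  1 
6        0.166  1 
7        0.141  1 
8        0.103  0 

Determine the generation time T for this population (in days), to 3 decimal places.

lx·mx: 0, 0, 0.535, 0.392, 0.294, 0.225, 0.166, 0.141, 0 → R0 = 1.753
x·lx·mx: 0, 0, 1.07, 1.176, 1.176, 1.125, 0.996, 0.987, 0 → Σ = 6.53
T = 6.53 / 1.753 = 3.725043… → 3.725

3.725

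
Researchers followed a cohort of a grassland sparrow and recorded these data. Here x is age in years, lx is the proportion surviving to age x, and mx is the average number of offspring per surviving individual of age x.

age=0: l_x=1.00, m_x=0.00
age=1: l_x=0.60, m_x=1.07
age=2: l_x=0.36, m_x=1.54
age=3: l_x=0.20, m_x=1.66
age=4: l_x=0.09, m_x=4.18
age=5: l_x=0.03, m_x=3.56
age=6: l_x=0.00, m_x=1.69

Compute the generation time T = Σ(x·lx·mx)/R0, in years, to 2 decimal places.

2.38

lx·mx: 0, 0.642, 0.5544, 0.332, 0.3762, 0.1068, 0 → R0 = 2.0114
x·lx·mx: 0, 0.642, 1.1088, 0.996, 1.5048, 0.534, 0 → Σ = 4.7856
T = 4.7856 / 2.0114 = 2.379238… → 2.38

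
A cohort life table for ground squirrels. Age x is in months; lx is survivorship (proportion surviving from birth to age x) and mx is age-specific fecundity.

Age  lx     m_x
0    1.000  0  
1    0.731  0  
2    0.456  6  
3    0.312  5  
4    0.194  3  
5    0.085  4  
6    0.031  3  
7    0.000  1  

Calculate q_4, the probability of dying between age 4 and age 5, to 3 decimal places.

0.562

q_4 = (l_4 − l_5) / l_4 = (0.194 − 0.085) / 0.194
     = 0.109 / 0.194 = 0.561856… → 0.562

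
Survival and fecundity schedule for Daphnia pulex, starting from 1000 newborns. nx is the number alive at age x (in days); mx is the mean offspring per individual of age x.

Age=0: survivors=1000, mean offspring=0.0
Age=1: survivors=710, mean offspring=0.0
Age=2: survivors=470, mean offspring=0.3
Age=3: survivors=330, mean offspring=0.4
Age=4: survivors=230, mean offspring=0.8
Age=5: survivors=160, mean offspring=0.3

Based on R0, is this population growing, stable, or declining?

lx = nx/n0 = nx/1000: 1, 0.71, 0.47, 0.33, 0.23, 0.16
R0 = Σ lx·mx = 0 + 0 + 0.141 + 0.132 + 0.184 + 0.048 = 0.505
R0 < 1, so the population is declining.

declining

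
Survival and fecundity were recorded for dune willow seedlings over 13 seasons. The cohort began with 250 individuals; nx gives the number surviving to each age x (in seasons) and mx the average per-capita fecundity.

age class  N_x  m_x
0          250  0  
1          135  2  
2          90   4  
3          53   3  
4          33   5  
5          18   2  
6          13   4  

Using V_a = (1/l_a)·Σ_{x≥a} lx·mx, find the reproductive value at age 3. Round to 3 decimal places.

7.774

lx = nx/n0 = nx/250: 1, 0.54, 0.36, 0.212, 0.132, 0.072, 0.052
lx·mx for x ≥ 3: 0.636, 0.66, 0.144, 0.208 → sum = 1.648
V_3 = 1.648 / l_3 = 1.648 / 0.212 = 7.773585… → 7.774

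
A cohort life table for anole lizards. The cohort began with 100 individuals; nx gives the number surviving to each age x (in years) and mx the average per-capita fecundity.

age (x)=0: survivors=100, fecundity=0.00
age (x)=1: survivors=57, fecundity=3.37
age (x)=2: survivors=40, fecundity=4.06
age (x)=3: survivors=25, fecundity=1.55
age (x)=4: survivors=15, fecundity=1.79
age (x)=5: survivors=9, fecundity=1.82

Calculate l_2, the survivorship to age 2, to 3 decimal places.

l_2 = n_2/n_0 = 40/100 = 0.4 → 0.400

0.400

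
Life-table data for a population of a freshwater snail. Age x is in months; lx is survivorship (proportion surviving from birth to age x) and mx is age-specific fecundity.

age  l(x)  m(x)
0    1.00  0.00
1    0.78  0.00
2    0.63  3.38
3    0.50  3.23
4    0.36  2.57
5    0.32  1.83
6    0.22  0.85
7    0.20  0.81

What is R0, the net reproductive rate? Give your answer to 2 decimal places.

5.60

lx·mx by age: 0, 0, 2.1294, 1.615, 0.9252, 0.5856, 0.187, 0.162
R0 = Σ lx·mx = 5.6042 → 5.60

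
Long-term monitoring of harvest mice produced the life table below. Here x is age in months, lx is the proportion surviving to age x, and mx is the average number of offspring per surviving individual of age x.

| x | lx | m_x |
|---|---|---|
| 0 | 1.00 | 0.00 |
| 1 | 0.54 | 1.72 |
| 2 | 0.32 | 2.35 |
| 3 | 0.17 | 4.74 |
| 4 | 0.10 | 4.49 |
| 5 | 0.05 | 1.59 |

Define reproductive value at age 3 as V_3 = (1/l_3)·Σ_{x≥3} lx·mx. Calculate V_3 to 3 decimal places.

lx·mx for x ≥ 3: 0.8058, 0.449, 0.0795 → sum = 1.3343
V_3 = 1.3343 / l_3 = 1.3343 / 0.17 = 7.848824… → 7.849

7.849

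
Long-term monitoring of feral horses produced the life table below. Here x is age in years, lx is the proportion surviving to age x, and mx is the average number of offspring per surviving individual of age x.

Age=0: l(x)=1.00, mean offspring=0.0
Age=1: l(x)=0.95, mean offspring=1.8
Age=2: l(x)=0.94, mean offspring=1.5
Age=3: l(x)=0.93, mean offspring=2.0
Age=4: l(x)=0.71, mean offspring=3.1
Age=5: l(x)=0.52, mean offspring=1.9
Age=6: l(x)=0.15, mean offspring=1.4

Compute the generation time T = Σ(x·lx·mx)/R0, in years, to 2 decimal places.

3.00

lx·mx: 0, 1.71, 1.41, 1.86, 2.201, 0.988, 0.21 → R0 = 8.379
x·lx·mx: 0, 1.71, 2.82, 5.58, 8.804, 4.94, 1.26 → Σ = 25.114
T = 25.114 / 8.379 = 2.997255… → 3.00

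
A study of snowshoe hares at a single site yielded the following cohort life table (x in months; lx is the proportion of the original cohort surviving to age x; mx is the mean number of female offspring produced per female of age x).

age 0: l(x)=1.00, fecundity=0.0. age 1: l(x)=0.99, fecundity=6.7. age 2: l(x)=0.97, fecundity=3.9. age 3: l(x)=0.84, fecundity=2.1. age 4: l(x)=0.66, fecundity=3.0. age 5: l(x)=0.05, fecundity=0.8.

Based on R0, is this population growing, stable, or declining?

growing

R0 = Σ lx·mx = 0 + 6.633 + 3.783 + 1.764 + 1.98 + 0.04 = 14.2
R0 > 1, so the population is growing.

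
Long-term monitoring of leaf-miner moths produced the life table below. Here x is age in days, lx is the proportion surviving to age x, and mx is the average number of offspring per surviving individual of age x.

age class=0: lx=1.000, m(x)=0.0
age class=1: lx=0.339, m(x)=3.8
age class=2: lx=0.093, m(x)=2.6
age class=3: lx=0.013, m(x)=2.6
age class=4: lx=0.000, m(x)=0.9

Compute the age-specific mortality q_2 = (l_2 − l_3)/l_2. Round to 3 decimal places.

q_2 = (l_2 − l_3) / l_2 = (0.093 − 0.013) / 0.093
     = 0.08 / 0.093 = 0.860215… → 0.860

0.860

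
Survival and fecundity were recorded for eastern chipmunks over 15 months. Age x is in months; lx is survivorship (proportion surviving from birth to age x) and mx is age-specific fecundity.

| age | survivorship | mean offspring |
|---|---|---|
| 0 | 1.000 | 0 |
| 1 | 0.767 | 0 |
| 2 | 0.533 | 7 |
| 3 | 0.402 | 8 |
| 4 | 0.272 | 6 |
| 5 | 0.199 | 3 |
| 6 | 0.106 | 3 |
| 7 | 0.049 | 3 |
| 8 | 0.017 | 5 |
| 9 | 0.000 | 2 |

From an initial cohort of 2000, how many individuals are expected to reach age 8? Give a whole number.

34

Expected survivors = N0 · l_8 = 2000 × 0.017 = 34 → 34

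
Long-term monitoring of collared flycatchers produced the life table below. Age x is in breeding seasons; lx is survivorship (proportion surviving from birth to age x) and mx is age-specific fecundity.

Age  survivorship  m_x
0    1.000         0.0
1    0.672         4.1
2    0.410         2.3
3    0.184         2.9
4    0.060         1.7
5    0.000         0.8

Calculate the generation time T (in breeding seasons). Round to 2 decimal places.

1.53

lx·mx: 0, 2.7552, 0.943, 0.5336, 0.102, 0 → R0 = 4.3338
x·lx·mx: 0, 2.7552, 1.886, 1.6008, 0.408, 0 → Σ = 6.65
T = 6.65 / 4.3338 = 1.53445… → 1.53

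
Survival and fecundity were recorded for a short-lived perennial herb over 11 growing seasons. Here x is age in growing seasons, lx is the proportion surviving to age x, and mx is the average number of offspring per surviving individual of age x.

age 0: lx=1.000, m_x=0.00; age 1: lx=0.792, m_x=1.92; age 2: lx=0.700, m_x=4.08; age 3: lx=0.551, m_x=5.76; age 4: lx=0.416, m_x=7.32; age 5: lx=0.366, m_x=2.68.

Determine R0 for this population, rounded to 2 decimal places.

11.58

lx·mx by age: 0, 1.52064, 2.856, 3.17376, 3.04512, 0.98088
R0 = Σ lx·mx = 11.5764 → 11.58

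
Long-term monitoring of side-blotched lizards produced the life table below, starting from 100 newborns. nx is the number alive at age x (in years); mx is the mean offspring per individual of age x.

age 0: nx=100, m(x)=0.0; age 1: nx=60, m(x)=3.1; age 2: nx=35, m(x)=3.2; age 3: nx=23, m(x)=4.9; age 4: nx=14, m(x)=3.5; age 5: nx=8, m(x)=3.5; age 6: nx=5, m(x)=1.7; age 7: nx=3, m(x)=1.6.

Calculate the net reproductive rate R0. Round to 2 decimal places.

5.01

lx = nx/n0 = nx/100: 1, 0.6, 0.35, 0.23, 0.14, 0.08, 0.05, 0.03
lx·mx by age: 0, 1.86, 1.12, 1.127, 0.49, 0.28, 0.085, 0.048
R0 = Σ lx·mx = 5.01 → 5.01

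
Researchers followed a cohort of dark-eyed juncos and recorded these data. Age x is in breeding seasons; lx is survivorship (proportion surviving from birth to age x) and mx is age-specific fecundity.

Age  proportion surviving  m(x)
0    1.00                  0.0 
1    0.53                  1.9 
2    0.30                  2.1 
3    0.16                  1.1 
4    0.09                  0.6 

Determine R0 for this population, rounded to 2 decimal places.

lx·mx by age: 0, 1.007, 0.63, 0.176, 0.054
R0 = Σ lx·mx = 1.867 → 1.87

1.87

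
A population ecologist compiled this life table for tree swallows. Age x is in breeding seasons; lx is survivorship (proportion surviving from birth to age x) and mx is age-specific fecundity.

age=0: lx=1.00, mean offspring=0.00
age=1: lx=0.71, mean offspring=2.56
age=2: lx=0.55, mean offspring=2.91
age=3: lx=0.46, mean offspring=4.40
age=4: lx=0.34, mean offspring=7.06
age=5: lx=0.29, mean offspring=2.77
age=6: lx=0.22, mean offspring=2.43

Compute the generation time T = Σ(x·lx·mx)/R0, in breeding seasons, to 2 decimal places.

3.04

lx·mx: 0, 1.8176, 1.6005, 2.024, 2.4004, 0.8033, 0.5346 → R0 = 9.1804
x·lx·mx: 0, 1.8176, 3.201, 6.072, 9.6016, 4.0165, 3.2076 → Σ = 27.9163
T = 27.9163 / 9.1804 = 3.040859… → 3.04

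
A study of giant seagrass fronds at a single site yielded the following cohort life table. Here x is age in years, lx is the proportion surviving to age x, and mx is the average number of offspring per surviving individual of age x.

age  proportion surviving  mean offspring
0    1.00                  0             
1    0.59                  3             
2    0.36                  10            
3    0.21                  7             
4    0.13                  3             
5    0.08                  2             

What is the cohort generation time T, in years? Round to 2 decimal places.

lx·mx: 0, 1.77, 3.6, 1.47, 0.39, 0.16 → R0 = 7.39
x·lx·mx: 0, 1.77, 7.2, 4.41, 1.56, 0.8 → Σ = 15.74
T = 15.74 / 7.39 = 2.129905… → 2.13

2.13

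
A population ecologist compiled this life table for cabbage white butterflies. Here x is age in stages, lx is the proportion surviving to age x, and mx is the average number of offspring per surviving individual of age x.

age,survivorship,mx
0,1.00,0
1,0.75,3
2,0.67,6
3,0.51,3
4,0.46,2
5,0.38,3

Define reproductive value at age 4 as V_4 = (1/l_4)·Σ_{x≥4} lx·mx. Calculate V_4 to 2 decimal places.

lx·mx for x ≥ 4: 0.92, 1.14 → sum = 2.06
V_4 = 2.06 / l_4 = 2.06 / 0.46 = 4.478261… → 4.48

4.48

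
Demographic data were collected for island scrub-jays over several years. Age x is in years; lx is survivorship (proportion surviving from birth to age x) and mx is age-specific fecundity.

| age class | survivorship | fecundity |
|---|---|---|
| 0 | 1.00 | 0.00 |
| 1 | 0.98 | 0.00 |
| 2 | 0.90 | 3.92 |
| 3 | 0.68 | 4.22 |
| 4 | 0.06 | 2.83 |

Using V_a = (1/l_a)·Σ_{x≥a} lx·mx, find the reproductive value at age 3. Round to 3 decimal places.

lx·mx for x ≥ 3: 2.8696, 0.1698 → sum = 3.0394
V_3 = 3.0394 / l_3 = 3.0394 / 0.68 = 4.469706… → 4.470

4.470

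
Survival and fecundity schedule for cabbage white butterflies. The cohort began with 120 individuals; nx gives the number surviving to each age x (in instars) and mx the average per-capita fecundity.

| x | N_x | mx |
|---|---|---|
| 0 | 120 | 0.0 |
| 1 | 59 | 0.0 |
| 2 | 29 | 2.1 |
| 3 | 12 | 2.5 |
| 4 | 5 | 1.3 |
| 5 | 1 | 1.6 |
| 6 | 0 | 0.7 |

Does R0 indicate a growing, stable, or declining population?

declining

lx = nx/n0 = nx/120: 1, 0.49167…, 0.24167…, 0.1, 0.04167…, 0.00833…, 0
R0 = Σ lx·mx = 0 + 0 + 0.5075… + 0.25 + 0.054167… + 0.013333… + 0 = 0.825…
R0 < 1, so the population is declining.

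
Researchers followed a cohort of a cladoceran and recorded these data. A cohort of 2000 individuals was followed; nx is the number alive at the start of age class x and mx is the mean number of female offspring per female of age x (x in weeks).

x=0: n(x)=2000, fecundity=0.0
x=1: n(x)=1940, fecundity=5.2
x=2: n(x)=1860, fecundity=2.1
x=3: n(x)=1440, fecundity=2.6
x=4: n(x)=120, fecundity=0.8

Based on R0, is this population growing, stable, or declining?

lx = nx/n0 = nx/2000: 1, 0.97, 0.93, 0.72, 0.06
R0 = Σ lx·mx = 0 + 5.044 + 1.953 + 1.872 + 0.048 = 8.917
R0 > 1, so the population is growing.

growing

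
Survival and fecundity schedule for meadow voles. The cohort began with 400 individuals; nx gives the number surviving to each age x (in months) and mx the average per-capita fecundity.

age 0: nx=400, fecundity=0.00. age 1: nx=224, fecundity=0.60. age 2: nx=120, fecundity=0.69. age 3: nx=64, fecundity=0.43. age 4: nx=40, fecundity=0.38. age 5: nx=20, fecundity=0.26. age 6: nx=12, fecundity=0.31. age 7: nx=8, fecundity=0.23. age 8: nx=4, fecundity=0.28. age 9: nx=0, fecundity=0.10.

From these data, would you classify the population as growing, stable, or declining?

declining

lx = nx/n0 = nx/400: 1, 0.56, 0.3, 0.16, 0.1, 0.05, 0.03, 0.02, 0.01, 0
R0 = Σ lx·mx = 0 + 0.336 + 0.207 + 0.0688 + 0.038 + 0.013 + 0.0093 + 0.0046 + 0.0028 + 0 = 0.6795
R0 < 1, so the population is declining.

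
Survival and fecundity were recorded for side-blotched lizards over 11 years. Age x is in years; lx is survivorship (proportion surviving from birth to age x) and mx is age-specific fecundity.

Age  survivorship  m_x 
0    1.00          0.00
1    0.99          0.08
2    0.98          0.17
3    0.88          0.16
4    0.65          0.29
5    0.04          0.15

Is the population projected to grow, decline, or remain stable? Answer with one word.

declining

R0 = Σ lx·mx = 0 + 0.0792 + 0.1666 + 0.1408 + 0.1885 + 0.006 = 0.5811
R0 < 1, so the population is declining.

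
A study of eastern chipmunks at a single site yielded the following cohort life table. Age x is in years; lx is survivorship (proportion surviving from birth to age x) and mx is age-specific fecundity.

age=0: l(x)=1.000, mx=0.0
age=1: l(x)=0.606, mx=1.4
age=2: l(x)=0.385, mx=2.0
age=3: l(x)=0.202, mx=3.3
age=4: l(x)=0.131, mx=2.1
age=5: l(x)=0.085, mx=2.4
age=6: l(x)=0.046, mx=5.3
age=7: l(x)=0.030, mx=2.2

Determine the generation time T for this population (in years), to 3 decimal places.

lx·mx: 0, 0.8484, 0.77, 0.6666, 0.2751, 0.204, 0.2438, 0.066 → R0 = 3.0739
x·lx·mx: 0, 0.8484, 1.54, 1.9998, 1.1004, 1.02, 1.4628, 0.462 → Σ = 8.4334
T = 8.4334 / 3.0739 = 2.743551… → 2.744

2.744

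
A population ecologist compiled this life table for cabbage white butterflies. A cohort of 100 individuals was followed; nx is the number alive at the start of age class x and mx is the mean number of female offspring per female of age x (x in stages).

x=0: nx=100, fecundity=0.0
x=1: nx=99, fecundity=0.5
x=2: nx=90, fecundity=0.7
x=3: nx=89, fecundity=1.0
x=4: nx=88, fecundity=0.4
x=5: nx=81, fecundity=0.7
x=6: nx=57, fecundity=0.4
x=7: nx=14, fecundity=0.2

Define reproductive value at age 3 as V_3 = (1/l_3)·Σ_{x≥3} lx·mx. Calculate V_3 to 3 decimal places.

lx = nx/n0 = nx/100: 1, 0.99, 0.9, 0.89, 0.88, 0.81, 0.57, 0.14
lx·mx for x ≥ 3: 0.89, 0.352, 0.567, 0.228, 0.028 → sum = 2.065
V_3 = 2.065 / l_3 = 2.065 / 0.89 = 2.320225… → 2.320

2.320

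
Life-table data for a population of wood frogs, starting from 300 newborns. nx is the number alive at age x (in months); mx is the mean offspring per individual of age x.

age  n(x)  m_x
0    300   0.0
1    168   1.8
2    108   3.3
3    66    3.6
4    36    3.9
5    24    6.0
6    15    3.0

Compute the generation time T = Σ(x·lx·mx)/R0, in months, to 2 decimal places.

2.68

lx = nx/n0 = nx/300: 1, 0.56, 0.36, 0.22, 0.12, 0.08, 0.05
lx·mx: 0, 1.008, 1.188, 0.792, 0.468, 0.48, 0.15 → R0 = 4.086
x·lx·mx: 0, 1.008, 2.376, 2.376, 1.872, 2.4, 0.9 → Σ = 10.932
T = 10.932 / 4.086 = 2.675477… → 2.68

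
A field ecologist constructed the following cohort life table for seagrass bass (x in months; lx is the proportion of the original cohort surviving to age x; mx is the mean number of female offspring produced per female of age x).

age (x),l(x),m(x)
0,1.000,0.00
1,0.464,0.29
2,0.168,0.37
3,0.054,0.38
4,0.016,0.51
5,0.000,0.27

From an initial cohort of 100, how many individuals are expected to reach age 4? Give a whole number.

2

Expected survivors = N0 · l_4 = 100 × 0.016 = 1.6 → 2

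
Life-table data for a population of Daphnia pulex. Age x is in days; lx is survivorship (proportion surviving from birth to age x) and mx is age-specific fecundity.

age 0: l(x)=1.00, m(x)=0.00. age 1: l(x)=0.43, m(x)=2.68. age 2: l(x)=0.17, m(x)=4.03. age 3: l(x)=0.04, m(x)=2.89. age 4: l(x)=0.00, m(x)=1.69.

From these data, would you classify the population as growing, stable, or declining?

growing

R0 = Σ lx·mx = 0 + 1.1524 + 0.6851 + 0.1156 + 0 = 1.9531
R0 > 1, so the population is growing.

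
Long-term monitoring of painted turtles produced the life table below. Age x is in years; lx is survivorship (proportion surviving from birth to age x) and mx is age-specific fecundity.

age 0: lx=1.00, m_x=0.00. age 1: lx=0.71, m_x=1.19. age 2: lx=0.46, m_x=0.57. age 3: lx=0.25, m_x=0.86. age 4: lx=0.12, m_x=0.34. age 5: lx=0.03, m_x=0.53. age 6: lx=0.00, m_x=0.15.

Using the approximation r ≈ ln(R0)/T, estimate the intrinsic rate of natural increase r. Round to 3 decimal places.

0.196

R0 = Σ lx·mx = 0 + 0.8449 + 0.2622 + 0.215 + 0.0408 + 0.0159 + 0 = 1.3788
Σ x·lx·mx = 2.257; T = 2.257/1.3788 = 1.63693…
r ≈ ln(R0)/T = ln(1.3788)/1.63693… = 0.19623… → 0.196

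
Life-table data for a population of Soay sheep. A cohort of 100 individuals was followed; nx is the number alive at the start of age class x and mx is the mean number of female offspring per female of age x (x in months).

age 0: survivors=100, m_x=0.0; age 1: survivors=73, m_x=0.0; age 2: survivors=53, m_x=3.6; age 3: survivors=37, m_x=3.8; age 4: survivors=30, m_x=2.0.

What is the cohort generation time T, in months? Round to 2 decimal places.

2.67

lx = nx/n0 = nx/100: 1, 0.73, 0.53, 0.37, 0.3
lx·mx: 0, 0, 1.908, 1.406, 0.6 → R0 = 3.914
x·lx·mx: 0, 0, 3.816, 4.218, 2.4 → Σ = 10.434
T = 10.434 / 3.914 = 2.665815… → 2.67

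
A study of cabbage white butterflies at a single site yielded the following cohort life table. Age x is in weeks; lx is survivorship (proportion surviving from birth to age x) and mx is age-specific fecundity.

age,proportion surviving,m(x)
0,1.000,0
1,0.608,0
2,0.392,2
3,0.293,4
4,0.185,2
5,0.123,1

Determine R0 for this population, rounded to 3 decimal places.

lx·mx by age: 0, 0, 0.784, 1.172, 0.37, 0.123
R0 = Σ lx·mx = 2.449 → 2.449

2.449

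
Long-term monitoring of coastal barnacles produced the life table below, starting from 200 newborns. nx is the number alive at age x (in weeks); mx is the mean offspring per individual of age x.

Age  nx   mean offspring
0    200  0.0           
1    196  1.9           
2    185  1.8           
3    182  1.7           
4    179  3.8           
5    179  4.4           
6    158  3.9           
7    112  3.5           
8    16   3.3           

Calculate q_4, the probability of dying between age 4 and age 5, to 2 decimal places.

lx = nx/n0 = nx/200: 1, 0.98, 0.925, 0.91, 0.895, 0.895, 0.79, 0.56, 0.08
q_4 = (l_4 − l_5) / l_4 = (0.895 − 0.895) / 0.895
     = 0 / 0.895 = 0 → 0.00

0.00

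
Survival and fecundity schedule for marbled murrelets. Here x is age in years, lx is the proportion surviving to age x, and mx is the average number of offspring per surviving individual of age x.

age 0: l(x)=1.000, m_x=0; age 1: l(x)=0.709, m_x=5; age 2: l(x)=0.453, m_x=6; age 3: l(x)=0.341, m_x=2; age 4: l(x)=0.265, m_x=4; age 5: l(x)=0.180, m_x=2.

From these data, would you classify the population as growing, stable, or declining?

growing

R0 = Σ lx·mx = 0 + 3.545 + 2.718 + 0.682 + 1.06 + 0.36 = 8.365
R0 > 1, so the population is growing.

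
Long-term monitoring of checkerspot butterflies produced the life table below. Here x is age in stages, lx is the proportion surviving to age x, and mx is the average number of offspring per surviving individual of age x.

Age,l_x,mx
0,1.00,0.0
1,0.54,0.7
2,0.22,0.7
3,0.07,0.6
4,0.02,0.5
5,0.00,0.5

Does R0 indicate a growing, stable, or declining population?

declining

R0 = Σ lx·mx = 0 + 0.378 + 0.154 + 0.042 + 0.01 + 0 = 0.584
R0 < 1, so the population is declining.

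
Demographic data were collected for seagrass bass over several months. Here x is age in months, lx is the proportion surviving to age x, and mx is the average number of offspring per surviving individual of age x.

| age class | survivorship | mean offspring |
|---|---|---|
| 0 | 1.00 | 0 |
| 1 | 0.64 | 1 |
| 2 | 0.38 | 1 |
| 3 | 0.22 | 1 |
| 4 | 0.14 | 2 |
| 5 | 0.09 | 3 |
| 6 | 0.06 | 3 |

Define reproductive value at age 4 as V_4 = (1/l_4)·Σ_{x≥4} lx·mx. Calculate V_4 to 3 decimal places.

5.214

lx·mx for x ≥ 4: 0.28, 0.27, 0.18 → sum = 0.73
V_4 = 0.73 / l_4 = 0.73 / 0.14 = 5.214286… → 5.214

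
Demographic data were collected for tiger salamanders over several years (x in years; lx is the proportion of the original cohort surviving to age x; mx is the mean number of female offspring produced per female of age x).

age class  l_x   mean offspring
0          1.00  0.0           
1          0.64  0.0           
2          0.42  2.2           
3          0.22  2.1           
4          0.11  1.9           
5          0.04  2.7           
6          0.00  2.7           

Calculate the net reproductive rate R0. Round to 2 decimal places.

1.70

lx·mx by age: 0, 0, 0.924, 0.462, 0.209, 0.108, 0
R0 = Σ lx·mx = 1.703 → 1.70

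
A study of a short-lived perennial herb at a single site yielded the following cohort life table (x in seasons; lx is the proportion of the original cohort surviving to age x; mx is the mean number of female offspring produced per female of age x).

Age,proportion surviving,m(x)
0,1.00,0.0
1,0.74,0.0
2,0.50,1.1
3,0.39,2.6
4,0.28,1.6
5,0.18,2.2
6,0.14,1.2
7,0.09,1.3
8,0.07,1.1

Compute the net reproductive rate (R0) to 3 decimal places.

2.770

lx·mx by age: 0, 0, 0.55, 1.014, 0.448, 0.396, 0.168, 0.117, 0.077
R0 = Σ lx·mx = 2.77 → 2.770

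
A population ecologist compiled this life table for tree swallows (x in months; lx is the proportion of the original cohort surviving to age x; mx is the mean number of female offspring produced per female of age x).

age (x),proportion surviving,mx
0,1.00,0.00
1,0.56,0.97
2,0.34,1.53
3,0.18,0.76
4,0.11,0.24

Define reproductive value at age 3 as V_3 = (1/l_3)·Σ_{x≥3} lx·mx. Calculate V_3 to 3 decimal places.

0.907

lx·mx for x ≥ 3: 0.1368, 0.0264 → sum = 0.1632
V_3 = 0.1632 / l_3 = 0.1632 / 0.18 = 0.906667… → 0.907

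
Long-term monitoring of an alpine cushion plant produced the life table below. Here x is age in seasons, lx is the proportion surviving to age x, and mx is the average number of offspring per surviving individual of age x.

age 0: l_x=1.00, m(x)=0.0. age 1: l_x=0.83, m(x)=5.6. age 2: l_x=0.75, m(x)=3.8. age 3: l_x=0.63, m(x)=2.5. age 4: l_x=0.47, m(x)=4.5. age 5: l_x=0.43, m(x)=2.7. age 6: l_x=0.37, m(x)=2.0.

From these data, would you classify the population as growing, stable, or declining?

growing

R0 = Σ lx·mx = 0 + 4.648 + 2.85 + 1.575 + 2.115 + 1.161 + 0.74 = 13.089
R0 > 1, so the population is growing.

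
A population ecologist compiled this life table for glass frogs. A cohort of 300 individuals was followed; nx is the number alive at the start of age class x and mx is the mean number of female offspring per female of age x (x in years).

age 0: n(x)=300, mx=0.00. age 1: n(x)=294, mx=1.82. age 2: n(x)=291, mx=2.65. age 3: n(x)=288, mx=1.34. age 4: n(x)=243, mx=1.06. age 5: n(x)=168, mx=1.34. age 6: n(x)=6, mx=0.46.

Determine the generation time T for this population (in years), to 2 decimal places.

lx = nx/n0 = nx/300: 1, 0.98, 0.97, 0.96, 0.81, 0.56, 0.02
lx·mx: 0, 1.7836, 2.5705, 1.2864, 0.8586, 0.7504, 0.0092 → R0 = 7.2587
x·lx·mx: 0, 1.7836, 5.141, 3.8592, 3.4344, 3.752, 0.0552 → Σ = 18.0254
T = 18.0254 / 7.2587 = 2.483282… → 2.48

2.48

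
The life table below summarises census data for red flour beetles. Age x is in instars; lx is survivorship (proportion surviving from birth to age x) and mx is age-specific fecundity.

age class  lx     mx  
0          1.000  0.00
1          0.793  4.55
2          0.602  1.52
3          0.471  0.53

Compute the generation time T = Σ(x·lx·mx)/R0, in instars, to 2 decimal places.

1.30

lx·mx: 0, 3.60815, 0.91504, 0.24963 → R0 = 4.77282
x·lx·mx: 0, 3.60815, 1.83008, 0.74889 → Σ = 6.18712
T = 6.18712 / 4.77282 = 1.296324… → 1.30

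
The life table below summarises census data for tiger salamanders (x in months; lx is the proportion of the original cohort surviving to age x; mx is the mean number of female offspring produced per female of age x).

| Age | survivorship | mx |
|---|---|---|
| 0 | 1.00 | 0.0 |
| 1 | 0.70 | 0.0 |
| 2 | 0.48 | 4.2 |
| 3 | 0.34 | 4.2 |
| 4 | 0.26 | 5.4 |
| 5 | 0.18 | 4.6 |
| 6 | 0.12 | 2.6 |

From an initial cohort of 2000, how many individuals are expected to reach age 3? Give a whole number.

Expected survivors = N0 · l_3 = 2000 × 0.34 = 680 → 680

680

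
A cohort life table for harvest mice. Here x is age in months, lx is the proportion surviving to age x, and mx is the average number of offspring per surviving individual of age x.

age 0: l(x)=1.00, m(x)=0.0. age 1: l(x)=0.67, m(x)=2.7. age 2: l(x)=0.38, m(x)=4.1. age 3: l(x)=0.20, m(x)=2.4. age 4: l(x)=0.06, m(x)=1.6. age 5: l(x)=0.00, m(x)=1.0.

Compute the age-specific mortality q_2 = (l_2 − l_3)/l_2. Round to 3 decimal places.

q_2 = (l_2 − l_3) / l_2 = (0.38 − 0.2) / 0.38
     = 0.18 / 0.38 = 0.473684… → 0.474

0.474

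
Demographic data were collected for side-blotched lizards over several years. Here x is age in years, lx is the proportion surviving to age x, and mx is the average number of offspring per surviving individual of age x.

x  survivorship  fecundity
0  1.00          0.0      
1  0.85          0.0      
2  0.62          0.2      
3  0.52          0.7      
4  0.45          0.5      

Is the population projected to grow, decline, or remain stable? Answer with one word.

declining

R0 = Σ lx·mx = 0 + 0 + 0.124 + 0.364 + 0.225 = 0.713
R0 < 1, so the population is declining.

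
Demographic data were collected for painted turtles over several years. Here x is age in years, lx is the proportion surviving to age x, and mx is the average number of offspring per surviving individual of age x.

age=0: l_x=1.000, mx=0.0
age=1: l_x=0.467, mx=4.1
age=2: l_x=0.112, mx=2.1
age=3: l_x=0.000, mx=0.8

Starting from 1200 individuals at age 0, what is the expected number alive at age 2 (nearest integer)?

134

Expected survivors = N0 · l_2 = 1200 × 0.112 = 134.4 → 134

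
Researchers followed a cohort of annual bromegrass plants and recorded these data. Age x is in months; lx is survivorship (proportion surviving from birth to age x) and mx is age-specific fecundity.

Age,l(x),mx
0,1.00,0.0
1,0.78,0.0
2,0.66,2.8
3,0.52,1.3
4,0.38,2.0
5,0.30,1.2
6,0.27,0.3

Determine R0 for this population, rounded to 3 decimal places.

lx·mx by age: 0, 0, 1.848, 0.676, 0.76, 0.36, 0.081
R0 = Σ lx·mx = 3.725 → 3.725

3.725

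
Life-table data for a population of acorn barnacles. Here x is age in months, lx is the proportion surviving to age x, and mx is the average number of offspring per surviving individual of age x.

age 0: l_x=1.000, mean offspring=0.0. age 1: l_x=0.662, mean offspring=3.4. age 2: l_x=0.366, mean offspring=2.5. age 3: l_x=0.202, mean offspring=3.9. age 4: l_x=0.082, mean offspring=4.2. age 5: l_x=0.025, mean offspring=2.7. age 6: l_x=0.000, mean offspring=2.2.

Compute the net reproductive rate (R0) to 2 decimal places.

4.37

lx·mx by age: 0, 2.2508, 0.915, 0.7878, 0.3444, 0.0675, 0
R0 = Σ lx·mx = 4.3655 → 4.37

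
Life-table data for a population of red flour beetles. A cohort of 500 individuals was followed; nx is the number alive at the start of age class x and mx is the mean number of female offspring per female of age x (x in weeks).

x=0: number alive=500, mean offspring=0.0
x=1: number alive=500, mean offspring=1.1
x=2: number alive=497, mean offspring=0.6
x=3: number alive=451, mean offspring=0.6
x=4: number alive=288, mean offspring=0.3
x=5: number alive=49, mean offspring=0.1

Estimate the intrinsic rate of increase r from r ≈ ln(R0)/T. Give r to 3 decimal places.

lx = nx/n0 = nx/500: 1, 1, 0.994, 0.902, 0.576, 0.098
R0 = Σ lx·mx = 0 + 1.1 + 0.5964 + 0.5412 + 0.1728 + 0.0098 = 2.4202
Σ x·lx·mx = 4.6566; T = 4.6566/2.4202 = 1.92406…
r ≈ ln(R0)/T = ln(2.4202)/1.92406… = 0.45937… → 0.459

0.459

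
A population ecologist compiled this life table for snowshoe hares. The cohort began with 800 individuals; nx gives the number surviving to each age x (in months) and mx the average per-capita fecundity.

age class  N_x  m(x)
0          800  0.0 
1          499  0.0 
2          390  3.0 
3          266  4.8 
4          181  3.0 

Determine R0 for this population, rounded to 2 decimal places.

3.74

lx = nx/n0 = nx/800: 1, 0.62375, 0.4875, 0.3325, 0.22625
lx·mx by age: 0, 0, 1.4625, 1.596, 0.67875
R0 = Σ lx·mx = 3.73725 → 3.74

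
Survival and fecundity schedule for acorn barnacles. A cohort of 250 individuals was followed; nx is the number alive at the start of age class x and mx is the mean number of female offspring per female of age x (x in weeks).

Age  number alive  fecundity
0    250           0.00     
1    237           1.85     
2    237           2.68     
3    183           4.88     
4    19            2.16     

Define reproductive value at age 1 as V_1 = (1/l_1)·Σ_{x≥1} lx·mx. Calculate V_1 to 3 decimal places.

lx = nx/n0 = nx/250: 1, 0.948, 0.948, 0.732, 0.076
lx·mx for x ≥ 1: 1.7538, 2.54064, 3.57216, 0.16416 → sum = 8.03076
V_1 = 8.03076 / l_1 = 8.03076 / 0.948 = 8.471266… → 8.471

8.471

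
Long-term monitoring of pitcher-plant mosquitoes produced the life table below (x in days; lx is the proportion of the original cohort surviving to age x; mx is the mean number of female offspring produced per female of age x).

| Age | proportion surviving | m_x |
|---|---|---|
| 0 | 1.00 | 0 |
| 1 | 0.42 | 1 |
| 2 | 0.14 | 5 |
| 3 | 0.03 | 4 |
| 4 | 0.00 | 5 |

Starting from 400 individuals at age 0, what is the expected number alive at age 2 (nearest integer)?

Expected survivors = N0 · l_2 = 400 × 0.14 = 56 → 56

56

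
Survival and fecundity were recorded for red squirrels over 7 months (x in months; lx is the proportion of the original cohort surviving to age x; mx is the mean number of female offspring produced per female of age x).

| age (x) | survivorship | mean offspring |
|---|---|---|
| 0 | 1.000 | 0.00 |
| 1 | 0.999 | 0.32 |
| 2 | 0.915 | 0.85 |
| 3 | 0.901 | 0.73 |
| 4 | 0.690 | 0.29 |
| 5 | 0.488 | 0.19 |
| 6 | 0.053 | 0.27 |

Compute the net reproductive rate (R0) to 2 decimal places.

2.06

lx·mx by age: 0, 0.31968, 0.77775, 0.65773, 0.2001, 0.09272, 0.01431
R0 = Σ lx·mx = 2.06229 → 2.06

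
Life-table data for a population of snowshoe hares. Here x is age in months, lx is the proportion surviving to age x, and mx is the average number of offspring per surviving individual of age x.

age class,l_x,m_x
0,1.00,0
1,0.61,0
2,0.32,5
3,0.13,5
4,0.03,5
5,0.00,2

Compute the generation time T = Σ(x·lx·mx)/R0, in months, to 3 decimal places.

2.396

lx·mx: 0, 0, 1.6, 0.65, 0.15, 0 → R0 = 2.4
x·lx·mx: 0, 0, 3.2, 1.95, 0.6, 0 → Σ = 5.75
T = 5.75 / 2.4 = 2.395833… → 2.396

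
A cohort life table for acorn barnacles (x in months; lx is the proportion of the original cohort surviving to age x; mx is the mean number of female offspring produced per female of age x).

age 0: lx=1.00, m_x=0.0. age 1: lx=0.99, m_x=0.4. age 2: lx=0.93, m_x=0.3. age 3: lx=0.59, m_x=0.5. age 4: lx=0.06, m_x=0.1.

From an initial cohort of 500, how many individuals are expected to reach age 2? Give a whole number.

Expected survivors = N0 · l_2 = 500 × 0.93 = 465 → 465

465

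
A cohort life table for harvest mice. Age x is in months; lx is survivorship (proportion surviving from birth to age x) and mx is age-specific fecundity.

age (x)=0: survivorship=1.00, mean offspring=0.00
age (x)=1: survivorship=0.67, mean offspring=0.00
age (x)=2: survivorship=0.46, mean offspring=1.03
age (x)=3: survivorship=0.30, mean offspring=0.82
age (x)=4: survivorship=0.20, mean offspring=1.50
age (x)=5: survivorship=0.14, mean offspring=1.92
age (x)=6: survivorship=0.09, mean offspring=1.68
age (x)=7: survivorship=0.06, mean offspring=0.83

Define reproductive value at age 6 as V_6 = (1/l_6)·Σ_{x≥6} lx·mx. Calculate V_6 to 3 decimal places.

lx·mx for x ≥ 6: 0.1512, 0.0498 → sum = 0.201
V_6 = 0.201 / l_6 = 0.201 / 0.09 = 2.233333… → 2.233

2.233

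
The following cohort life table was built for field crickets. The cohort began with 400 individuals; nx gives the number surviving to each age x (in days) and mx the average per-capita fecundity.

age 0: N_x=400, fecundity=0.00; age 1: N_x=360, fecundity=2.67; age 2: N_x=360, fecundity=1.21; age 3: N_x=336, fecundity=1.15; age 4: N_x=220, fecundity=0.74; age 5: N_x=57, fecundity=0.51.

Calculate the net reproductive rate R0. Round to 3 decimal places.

lx = nx/n0 = nx/400: 1, 0.9, 0.9, 0.84, 0.55, 0.1425
lx·mx by age: 0, 2.403, 1.089, 0.966, 0.407, 0.072675
R0 = Σ lx·mx = 4.937675 → 4.938

4.938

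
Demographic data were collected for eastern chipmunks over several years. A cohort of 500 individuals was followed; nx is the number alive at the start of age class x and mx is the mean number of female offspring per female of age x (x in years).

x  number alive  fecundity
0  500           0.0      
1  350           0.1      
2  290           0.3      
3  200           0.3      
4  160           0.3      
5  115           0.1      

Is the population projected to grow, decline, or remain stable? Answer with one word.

lx = nx/n0 = nx/500: 1, 0.7, 0.58, 0.4, 0.32, 0.23
R0 = Σ lx·mx = 0 + 0.07 + 0.174 + 0.12 + 0.096 + 0.023 = 0.483
R0 < 1, so the population is declining.

declining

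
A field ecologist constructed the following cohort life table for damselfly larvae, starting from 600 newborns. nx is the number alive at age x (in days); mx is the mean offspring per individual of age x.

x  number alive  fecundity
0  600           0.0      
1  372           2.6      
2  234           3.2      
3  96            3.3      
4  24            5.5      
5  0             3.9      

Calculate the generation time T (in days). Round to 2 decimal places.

lx = nx/n0 = nx/600: 1, 0.62, 0.39, 0.16, 0.04, 0
lx·mx: 0, 1.612, 1.248, 0.528, 0.22, 0 → R0 = 3.608
x·lx·mx: 0, 1.612, 2.496, 1.584, 0.88, 0 → Σ = 6.572
T = 6.572 / 3.608 = 1.821508… → 1.82

1.82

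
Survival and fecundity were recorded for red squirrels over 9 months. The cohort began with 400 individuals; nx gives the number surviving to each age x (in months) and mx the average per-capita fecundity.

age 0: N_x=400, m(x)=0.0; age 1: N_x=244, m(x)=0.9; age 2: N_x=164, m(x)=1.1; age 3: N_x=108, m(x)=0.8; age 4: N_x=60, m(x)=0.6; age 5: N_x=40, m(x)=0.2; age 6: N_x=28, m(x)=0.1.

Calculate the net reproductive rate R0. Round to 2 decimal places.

1.33

lx = nx/n0 = nx/400: 1, 0.61, 0.41, 0.27, 0.15, 0.1, 0.07
lx·mx by age: 0, 0.549, 0.451, 0.216, 0.09, 0.02, 0.007
R0 = Σ lx·mx = 1.333 → 1.33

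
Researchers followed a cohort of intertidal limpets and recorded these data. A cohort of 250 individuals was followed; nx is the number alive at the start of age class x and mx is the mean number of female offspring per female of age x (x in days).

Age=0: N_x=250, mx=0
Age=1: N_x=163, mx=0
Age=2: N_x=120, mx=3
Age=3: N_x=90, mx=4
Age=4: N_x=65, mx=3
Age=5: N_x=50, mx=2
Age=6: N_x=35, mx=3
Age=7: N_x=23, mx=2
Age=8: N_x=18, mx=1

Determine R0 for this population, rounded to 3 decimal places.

lx = nx/n0 = nx/250: 1, 0.652, 0.48, 0.36, 0.26, 0.2, 0.14, 0.092, 0.072
lx·mx by age: 0, 0, 1.44, 1.44, 0.78, 0.4, 0.42, 0.184, 0.072
R0 = Σ lx·mx = 4.736 → 4.736

4.736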